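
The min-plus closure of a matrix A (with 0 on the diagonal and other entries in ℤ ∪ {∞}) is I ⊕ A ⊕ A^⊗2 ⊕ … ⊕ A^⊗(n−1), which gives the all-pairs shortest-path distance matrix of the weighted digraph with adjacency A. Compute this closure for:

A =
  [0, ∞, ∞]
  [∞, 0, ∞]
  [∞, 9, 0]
Closure =
  [0, ∞, ∞]
  [∞, 0, ∞]
  [∞, 9, 0]

This is the Floyd-Warshall all-pairs shortest-path computation. For each intermediate vertex k = 0, 1, …, 2, update dist[i][j] ← min(dist[i][j], dist[i][k] + dist[k][j]). The final matrix gives, for each (i, j), the minimum total weight of any directed path from i to j (possibly empty when i = j).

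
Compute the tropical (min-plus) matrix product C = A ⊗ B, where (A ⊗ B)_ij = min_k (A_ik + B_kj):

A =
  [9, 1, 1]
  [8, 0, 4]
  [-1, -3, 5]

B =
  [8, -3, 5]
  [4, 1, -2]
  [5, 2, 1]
A ⊗ B =
  [5, 2, -1]
  [4, 1, -2]
  [1, -4, -5]

Apply the min-plus product entry-by-entry:
  C[0][0] = min over k of (A[0][0] + B[0][0] = 9 + 8 = 17, A[0][1] + B[1][0] = 1 + 4 = 5, A[0][2] + B[2][0] = 1 + 5 = 6) = 5 (attained at k = 1)
  C[0][1] = min over k of (A[0][0] + B[0][1] = 9 + -3 = 6, A[0][1] + B[1][1] = 1 + 1 = 2, A[0][2] + B[2][1] = 1 + 2 = 3) = 2 (attained at k = 1)
  C[0][2] = min over k of (A[0][0] + B[0][2] = 9 + 5 = 14, A[0][1] + B[1][2] = 1 + -2 = -1, A[0][2] + B[2][2] = 1 + 1 = 2) = -1 (attained at k = 1)
  C[1][0] = min over k of (A[1][0] + B[0][0] = 8 + 8 = 16, A[1][1] + B[1][0] = 0 + 4 = 4, A[1][2] + B[2][0] = 4 + 5 = 9) = 4 (attained at k = 1)
  C[1][1] = min over k of (A[1][0] + B[0][1] = 8 + -3 = 5, A[1][1] + B[1][1] = 0 + 1 = 1, A[1][2] + B[2][1] = 4 + 2 = 6) = 1 (attained at k = 1)
  C[1][2] = min over k of (A[1][0] + B[0][2] = 8 + 5 = 13, A[1][1] + B[1][2] = 0 + -2 = -2, A[1][2] + B[2][2] = 4 + 1 = 5) = -2 (attained at k = 1)
  C[2][0] = min over k of (A[2][0] + B[0][0] = -1 + 8 = 7, A[2][1] + B[1][0] = -3 + 4 = 1, A[2][2] + B[2][0] = 5 + 5 = 10) = 1 (attained at k = 1)
  C[2][1] = min over k of (A[2][0] + B[0][1] = -1 + -3 = -4, A[2][1] + B[1][1] = -3 + 1 = -2, A[2][2] + B[2][1] = 5 + 2 = 7) = -4 (attained at k = 0)
  C[2][2] = min over k of (A[2][0] + B[0][2] = -1 + 5 = 4, A[2][1] + B[1][2] = -3 + -2 = -5, A[2][2] + B[2][2] = 5 + 1 = 6) = -5 (attained at k = 1)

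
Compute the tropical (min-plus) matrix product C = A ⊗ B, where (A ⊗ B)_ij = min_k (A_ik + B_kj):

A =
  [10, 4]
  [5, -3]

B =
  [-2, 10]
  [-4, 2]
A ⊗ B =
  [0, 6]
  [-7, -1]

Apply the min-plus product entry-by-entry:
  C[0][0] = min over k of (A[0][0] + B[0][0] = 10 + -2 = 8, A[0][1] + B[1][0] = 4 + -4 = 0) = 0 (attained at k = 1)
  C[0][1] = min over k of (A[0][0] + B[0][1] = 10 + 10 = 20, A[0][1] + B[1][1] = 4 + 2 = 6) = 6 (attained at k = 1)
  C[1][0] = min over k of (A[1][0] + B[0][0] = 5 + -2 = 3, A[1][1] + B[1][0] = -3 + -4 = -7) = -7 (attained at k = 1)
  C[1][1] = min over k of (A[1][0] + B[0][1] = 5 + 10 = 15, A[1][1] + B[1][1] = -3 + 2 = -1) = -1 (attained at k = 1)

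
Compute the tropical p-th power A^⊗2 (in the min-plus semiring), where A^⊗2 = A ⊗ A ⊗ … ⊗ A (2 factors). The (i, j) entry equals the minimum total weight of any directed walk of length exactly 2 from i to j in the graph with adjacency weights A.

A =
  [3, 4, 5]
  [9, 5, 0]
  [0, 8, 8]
A^⊗2 =
  [5, 7, 4]
  [0, 8, 5]
  [3, 4, 5]

Each entry (A^⊗2)_ij equals the minimum over all length-2 walks i = v_0 → v_1 → … → v_2 = j of Σ_t A[v_t][v_{t+1}]. For example, for (i, j) = (0, 2) we minimise over 3 possible intermediate vertex sequences; the minimum is 4, attained along the walk 0 → 1 → 2.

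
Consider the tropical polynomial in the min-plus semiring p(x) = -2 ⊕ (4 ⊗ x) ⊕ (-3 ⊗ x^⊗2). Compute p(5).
p(5) = -2

A tropical monomial a ⊗ x^⊗i evaluates to a + i · x. Evaluating each term at x = 5:
  Term 0 contributes -2 + 0 · 5 = -2
  Term 1 contributes 4 + 1 · 5 = 9
  Term 2 contributes -3 + 2 · 5 = 7
p(5) = ⊕ of these = min[-2, 9, 7] = -2.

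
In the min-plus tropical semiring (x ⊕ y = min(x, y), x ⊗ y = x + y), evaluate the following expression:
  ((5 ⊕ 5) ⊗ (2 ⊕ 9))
((5 ⊕ 5) ⊗ (2 ⊕ 9)) = 7

Expand innermost to outermost. Recall ⊕ takes the minimum of its arguments and ⊗ takes their sum. Working out the expression ((5 ⊕ 5) ⊗ (2 ⊕ 9)) gives 7.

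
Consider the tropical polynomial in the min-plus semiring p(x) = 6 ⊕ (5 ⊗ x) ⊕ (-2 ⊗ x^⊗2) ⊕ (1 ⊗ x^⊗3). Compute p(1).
p(1) = 0

A tropical monomial a ⊗ x^⊗i evaluates to a + i · x. Evaluating each term at x = 1:
  Term 0 contributes 6 + 0 · 1 = 6
  Term 1 contributes 5 + 1 · 1 = 6
  Term 2 contributes -2 + 2 · 1 = 0
  Term 3 contributes 1 + 3 · 1 = 4
p(1) = ⊕ of these = min[6, 6, 0, 4] = 0.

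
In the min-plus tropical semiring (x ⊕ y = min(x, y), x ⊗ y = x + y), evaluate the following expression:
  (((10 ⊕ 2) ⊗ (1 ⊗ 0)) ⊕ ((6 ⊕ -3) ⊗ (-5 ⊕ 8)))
(((10 ⊕ 2) ⊗ (1 ⊗ 0)) ⊕ ((6 ⊕ -3) ⊗ (-5 ⊕ 8))) = -8

Expand innermost to outermost. Recall ⊕ takes the minimum of its arguments and ⊗ takes their sum. Working out the expression (((10 ⊕ 2) ⊗ (1 ⊗ 0)) ⊕ ((6 ⊕ -3) ⊗ (-5 ⊕ 8))) gives -8.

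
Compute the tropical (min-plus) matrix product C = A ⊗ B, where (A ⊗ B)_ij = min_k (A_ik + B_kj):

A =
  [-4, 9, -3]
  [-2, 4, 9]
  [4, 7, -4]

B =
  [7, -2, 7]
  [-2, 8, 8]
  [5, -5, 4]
A ⊗ B =
  [2, -8, 1]
  [2, -4, 5]
  [1, -9, 0]

Apply the min-plus product entry-by-entry:
  C[0][0] = min over k of (A[0][0] + B[0][0] = -4 + 7 = 3, A[0][1] + B[1][0] = 9 + -2 = 7, A[0][2] + B[2][0] = -3 + 5 = 2) = 2 (attained at k = 2)
  C[0][1] = min over k of (A[0][0] + B[0][1] = -4 + -2 = -6, A[0][1] + B[1][1] = 9 + 8 = 17, A[0][2] + B[2][1] = -3 + -5 = -8) = -8 (attained at k = 2)
  C[0][2] = min over k of (A[0][0] + B[0][2] = -4 + 7 = 3, A[0][1] + B[1][2] = 9 + 8 = 17, A[0][2] + B[2][2] = -3 + 4 = 1) = 1 (attained at k = 2)
  C[1][0] = min over k of (A[1][0] + B[0][0] = -2 + 7 = 5, A[1][1] + B[1][0] = 4 + -2 = 2, A[1][2] + B[2][0] = 9 + 5 = 14) = 2 (attained at k = 1)
  C[1][1] = min over k of (A[1][0] + B[0][1] = -2 + -2 = -4, A[1][1] + B[1][1] = 4 + 8 = 12, A[1][2] + B[2][1] = 9 + -5 = 4) = -4 (attained at k = 0)
  C[1][2] = min over k of (A[1][0] + B[0][2] = -2 + 7 = 5, A[1][1] + B[1][2] = 4 + 8 = 12, A[1][2] + B[2][2] = 9 + 4 = 13) = 5 (attained at k = 0)
  C[2][0] = min over k of (A[2][0] + B[0][0] = 4 + 7 = 11, A[2][1] + B[1][0] = 7 + -2 = 5, A[2][2] + B[2][0] = -4 + 5 = 1) = 1 (attained at k = 2)
  C[2][1] = min over k of (A[2][0] + B[0][1] = 4 + -2 = 2, A[2][1] + B[1][1] = 7 + 8 = 15, A[2][2] + B[2][1] = -4 + -5 = -9) = -9 (attained at k = 2)
  C[2][2] = min over k of (A[2][0] + B[0][2] = 4 + 7 = 11, A[2][1] + B[1][2] = 7 + 8 = 15, A[2][2] + B[2][2] = -4 + 4 = 0) = 0 (attained at k = 2)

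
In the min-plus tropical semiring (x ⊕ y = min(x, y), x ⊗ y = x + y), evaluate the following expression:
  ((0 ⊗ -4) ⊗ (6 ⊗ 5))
((0 ⊗ -4) ⊗ (6 ⊗ 5)) = 7

Expand innermost to outermost. Recall ⊕ takes the minimum of its arguments and ⊗ takes their sum. Working out the expression ((0 ⊗ -4) ⊗ (6 ⊗ 5)) gives 7.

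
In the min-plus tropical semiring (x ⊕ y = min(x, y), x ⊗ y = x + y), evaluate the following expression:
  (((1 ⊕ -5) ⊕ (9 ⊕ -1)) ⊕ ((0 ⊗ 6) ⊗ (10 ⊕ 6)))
(((1 ⊕ -5) ⊕ (9 ⊕ -1)) ⊕ ((0 ⊗ 6) ⊗ (10 ⊕ 6))) = -5

Expand innermost to outermost. Recall ⊕ takes the minimum of its arguments and ⊗ takes their sum. Working out the expression (((1 ⊕ -5) ⊕ (9 ⊕ -1)) ⊕ ((0 ⊗ 6) ⊗ (10 ⊕ 6))) gives -5.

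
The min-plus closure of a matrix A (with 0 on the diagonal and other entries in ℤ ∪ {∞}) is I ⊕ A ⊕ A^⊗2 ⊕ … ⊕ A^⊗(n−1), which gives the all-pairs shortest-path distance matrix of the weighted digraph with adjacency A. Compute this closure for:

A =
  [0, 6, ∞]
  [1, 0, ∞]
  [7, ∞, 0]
Closure =
  [0, 6, ∞]
  [1, 0, ∞]
  [7, 13, 0]

This is the Floyd-Warshall all-pairs shortest-path computation. For each intermediate vertex k = 0, 1, …, 2, update dist[i][j] ← min(dist[i][j], dist[i][k] + dist[k][j]). The final matrix gives, for each (i, j), the minimum total weight of any directed path from i to j (possibly empty when i = j).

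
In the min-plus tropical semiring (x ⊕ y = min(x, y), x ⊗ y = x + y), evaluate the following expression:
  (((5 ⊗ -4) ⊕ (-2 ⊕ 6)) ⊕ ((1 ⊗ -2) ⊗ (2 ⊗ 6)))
(((5 ⊗ -4) ⊕ (-2 ⊕ 6)) ⊕ ((1 ⊗ -2) ⊗ (2 ⊗ 6))) = -2

Expand innermost to outermost. Recall ⊕ takes the minimum of its arguments and ⊗ takes their sum. Working out the expression (((5 ⊗ -4) ⊕ (-2 ⊕ 6)) ⊕ ((1 ⊗ -2) ⊗ (2 ⊗ 6))) gives -2.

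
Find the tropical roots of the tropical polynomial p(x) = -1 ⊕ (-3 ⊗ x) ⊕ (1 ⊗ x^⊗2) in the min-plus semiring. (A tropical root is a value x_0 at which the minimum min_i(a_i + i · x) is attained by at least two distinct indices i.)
Roots: {-4, 2}

Each tropical root is a break point of the lower envelope of the lines y = a_i + i · x (there are 3 lines, with slopes 0, 1, ..., 2). Only the lines that attain the minimum somewhere contribute to roots; other lines are dominated. Here the surviving (envelope) indices are i = 2, i = 1, i = 0.
Intersections between consecutive envelope lines give the roots: for adjacent envelope indices i < j the intersection is x = (a_i − a_j) / (j − i). Reading off the sorted break points: {-4, 2}.
Verification: at each break x_0, at least two indices attain the minimum of min_i(a_i + i · x_0).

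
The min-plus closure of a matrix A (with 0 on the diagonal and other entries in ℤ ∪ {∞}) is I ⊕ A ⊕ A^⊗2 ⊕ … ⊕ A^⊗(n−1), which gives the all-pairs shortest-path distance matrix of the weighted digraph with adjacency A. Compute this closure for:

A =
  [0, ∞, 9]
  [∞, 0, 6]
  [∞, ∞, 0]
Closure =
  [0, ∞, 9]
  [∞, 0, 6]
  [∞, ∞, 0]

This is the Floyd-Warshall all-pairs shortest-path computation. For each intermediate vertex k = 0, 1, …, 2, update dist[i][j] ← min(dist[i][j], dist[i][k] + dist[k][j]). The final matrix gives, for each (i, j), the minimum total weight of any directed path from i to j (possibly empty when i = j).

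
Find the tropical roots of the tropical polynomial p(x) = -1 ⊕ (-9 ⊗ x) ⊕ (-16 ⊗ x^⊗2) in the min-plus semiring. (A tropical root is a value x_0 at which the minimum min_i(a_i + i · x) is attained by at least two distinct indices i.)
Roots: {7, 8}

Each tropical root is a break point of the lower envelope of the lines y = a_i + i · x (there are 3 lines, with slopes 0, 1, ..., 2). Only the lines that attain the minimum somewhere contribute to roots; other lines are dominated. Here the surviving (envelope) indices are i = 2, i = 1, i = 0.
Intersections between consecutive envelope lines give the roots: for adjacent envelope indices i < j the intersection is x = (a_i − a_j) / (j − i). Reading off the sorted break points: {7, 8}.
Verification: at each break x_0, at least two indices attain the minimum of min_i(a_i + i · x_0).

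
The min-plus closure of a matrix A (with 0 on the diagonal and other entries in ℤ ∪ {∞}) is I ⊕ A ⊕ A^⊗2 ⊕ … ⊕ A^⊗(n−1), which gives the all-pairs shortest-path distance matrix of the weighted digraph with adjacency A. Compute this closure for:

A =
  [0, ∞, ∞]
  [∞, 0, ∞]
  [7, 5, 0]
Closure =
  [0, ∞, ∞]
  [∞, 0, ∞]
  [7, 5, 0]

This is the Floyd-Warshall all-pairs shortest-path computation. For each intermediate vertex k = 0, 1, …, 2, update dist[i][j] ← min(dist[i][j], dist[i][k] + dist[k][j]). The final matrix gives, for each (i, j), the minimum total weight of any directed path from i to j (possibly empty when i = j).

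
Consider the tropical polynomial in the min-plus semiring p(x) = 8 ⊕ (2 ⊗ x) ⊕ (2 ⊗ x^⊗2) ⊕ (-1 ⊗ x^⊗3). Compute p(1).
p(1) = 2

A tropical monomial a ⊗ x^⊗i evaluates to a + i · x. Evaluating each term at x = 1:
  Term 0 contributes 8 + 0 · 1 = 8
  Term 1 contributes 2 + 1 · 1 = 3
  Term 2 contributes 2 + 2 · 1 = 4
  Term 3 contributes -1 + 3 · 1 = 2
p(1) = ⊕ of these = min[8, 3, 4, 2] = 2.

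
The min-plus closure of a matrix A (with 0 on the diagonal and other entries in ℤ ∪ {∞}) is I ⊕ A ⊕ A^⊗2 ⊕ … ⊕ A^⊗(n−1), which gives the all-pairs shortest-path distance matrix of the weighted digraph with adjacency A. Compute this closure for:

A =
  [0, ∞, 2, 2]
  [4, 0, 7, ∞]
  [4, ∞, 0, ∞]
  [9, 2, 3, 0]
Closure =
  [0, 4, 2, 2]
  [4, 0, 6, 6]
  [4, 8, 0, 6]
  [6, 2, 3, 0]

This is the Floyd-Warshall all-pairs shortest-path computation. For each intermediate vertex k = 0, 1, …, 3, update dist[i][j] ← min(dist[i][j], dist[i][k] + dist[k][j]). The final matrix gives, for each (i, j), the minimum total weight of any directed path from i to j (possibly empty when i = j).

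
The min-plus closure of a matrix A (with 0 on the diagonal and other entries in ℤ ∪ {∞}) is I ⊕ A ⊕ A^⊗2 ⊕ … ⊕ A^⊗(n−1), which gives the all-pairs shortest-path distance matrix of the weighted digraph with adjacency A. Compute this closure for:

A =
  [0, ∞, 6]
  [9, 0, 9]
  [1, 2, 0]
Closure =
  [0, 8, 6]
  [9, 0, 9]
  [1, 2, 0]

This is the Floyd-Warshall all-pairs shortest-path computation. For each intermediate vertex k = 0, 1, …, 2, update dist[i][j] ← min(dist[i][j], dist[i][k] + dist[k][j]). The final matrix gives, for each (i, j), the minimum total weight of any directed path from i to j (possibly empty when i = j).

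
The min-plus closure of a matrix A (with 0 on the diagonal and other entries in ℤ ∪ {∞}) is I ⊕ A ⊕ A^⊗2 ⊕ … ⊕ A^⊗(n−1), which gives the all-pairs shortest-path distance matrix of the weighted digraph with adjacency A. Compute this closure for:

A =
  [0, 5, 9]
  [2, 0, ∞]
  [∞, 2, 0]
Closure =
  [0, 5, 9]
  [2, 0, 11]
  [4, 2, 0]

This is the Floyd-Warshall all-pairs shortest-path computation. For each intermediate vertex k = 0, 1, …, 2, update dist[i][j] ← min(dist[i][j], dist[i][k] + dist[k][j]). The final matrix gives, for each (i, j), the minimum total weight of any directed path from i to j (possibly empty when i = j).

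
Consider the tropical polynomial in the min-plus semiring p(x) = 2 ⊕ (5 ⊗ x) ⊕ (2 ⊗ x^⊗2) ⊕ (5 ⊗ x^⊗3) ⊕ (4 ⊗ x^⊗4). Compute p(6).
p(6) = 2

A tropical monomial a ⊗ x^⊗i evaluates to a + i · x. Evaluating each term at x = 6:
  Term 0 contributes 2 + 0 · 6 = 2
  Term 1 contributes 5 + 1 · 6 = 11
  Term 2 contributes 2 + 2 · 6 = 14
  Term 3 contributes 5 + 3 · 6 = 23
  Term 4 contributes 4 + 4 · 6 = 28
p(6) = ⊕ of these = min[2, 11, 14, 23, 28] = 2.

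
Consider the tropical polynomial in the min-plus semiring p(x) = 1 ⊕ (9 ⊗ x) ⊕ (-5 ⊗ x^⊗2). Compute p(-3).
p(-3) = -11

A tropical monomial a ⊗ x^⊗i evaluates to a + i · x. Evaluating each term at x = -3:
  Term 0 contributes 1 + 0 · -3 = 1
  Term 1 contributes 9 + 1 · -3 = 6
  Term 2 contributes -5 + 2 · -3 = -11
p(-3) = ⊕ of these = min[1, 6, -11] = -11.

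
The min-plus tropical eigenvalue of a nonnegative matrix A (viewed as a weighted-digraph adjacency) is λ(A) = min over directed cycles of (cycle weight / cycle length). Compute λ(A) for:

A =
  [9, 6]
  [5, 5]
λ(A) = 5

Enumerate directed cycles and compute their means (weight / length). Sample:
  cycle 0 → 0: weight = 9, length = 1, mean = 9/1 ≈ 9.000
  cycle 1 → 1: weight = 5, length = 1, mean = 5/1 ≈ 5.000
  cycle 0 → 1 → 0: weight = 11, length = 2, mean = 11/2 ≈ 5.500
  cycle 1 → 0 → 1: weight = 11, length = 2, mean = 11/2 ≈ 5.500
Minimum mean = 5.000, attained e.g. along the cycle 1 → 1 with weight 5 and length 1. So λ(A) = 5/1 = 5.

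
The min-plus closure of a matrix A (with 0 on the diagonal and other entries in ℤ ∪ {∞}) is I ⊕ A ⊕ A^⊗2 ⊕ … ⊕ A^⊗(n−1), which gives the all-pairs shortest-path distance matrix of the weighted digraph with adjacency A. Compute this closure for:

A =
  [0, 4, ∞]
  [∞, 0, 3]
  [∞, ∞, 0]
Closure =
  [0, 4, 7]
  [∞, 0, 3]
  [∞, ∞, 0]

This is the Floyd-Warshall all-pairs shortest-path computation. For each intermediate vertex k = 0, 1, …, 2, update dist[i][j] ← min(dist[i][j], dist[i][k] + dist[k][j]). The final matrix gives, for each (i, j), the minimum total weight of any directed path from i to j (possibly empty when i = j).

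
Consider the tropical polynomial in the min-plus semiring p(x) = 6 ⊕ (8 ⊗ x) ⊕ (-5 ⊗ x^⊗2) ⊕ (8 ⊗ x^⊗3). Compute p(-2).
p(-2) = -9

A tropical monomial a ⊗ x^⊗i evaluates to a + i · x. Evaluating each term at x = -2:
  Term 0 contributes 6 + 0 · -2 = 6
  Term 1 contributes 8 + 1 · -2 = 6
  Term 2 contributes -5 + 2 · -2 = -9
  Term 3 contributes 8 + 3 · -2 = 2
p(-2) = ⊕ of these = min[6, 6, -9, 2] = -9.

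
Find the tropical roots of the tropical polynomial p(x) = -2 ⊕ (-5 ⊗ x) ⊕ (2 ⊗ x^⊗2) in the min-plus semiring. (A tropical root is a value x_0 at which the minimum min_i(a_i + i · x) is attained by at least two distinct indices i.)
Roots: {-7, 3}

Each tropical root is a break point of the lower envelope of the lines y = a_i + i · x (there are 3 lines, with slopes 0, 1, ..., 2). Only the lines that attain the minimum somewhere contribute to roots; other lines are dominated. Here the surviving (envelope) indices are i = 2, i = 1, i = 0.
Intersections between consecutive envelope lines give the roots: for adjacent envelope indices i < j the intersection is x = (a_i − a_j) / (j − i). Reading off the sorted break points: {-7, 3}.
Verification: at each break x_0, at least two indices attain the minimum of min_i(a_i + i · x_0).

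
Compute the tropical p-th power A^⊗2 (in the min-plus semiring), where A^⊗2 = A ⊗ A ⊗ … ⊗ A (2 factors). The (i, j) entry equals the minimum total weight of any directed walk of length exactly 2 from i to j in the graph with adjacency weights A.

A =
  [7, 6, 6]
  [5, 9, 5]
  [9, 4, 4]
A^⊗2 =
  [11, 10, 10]
  [12, 9, 9]
  [9, 8, 8]

Each entry (A^⊗2)_ij equals the minimum over all length-2 walks i = v_0 → v_1 → … → v_2 = j of Σ_t A[v_t][v_{t+1}]. For example, for (i, j) = (0, 2) we minimise over 3 possible intermediate vertex sequences; the minimum is 10, attained along the walk 0 → 2 → 2.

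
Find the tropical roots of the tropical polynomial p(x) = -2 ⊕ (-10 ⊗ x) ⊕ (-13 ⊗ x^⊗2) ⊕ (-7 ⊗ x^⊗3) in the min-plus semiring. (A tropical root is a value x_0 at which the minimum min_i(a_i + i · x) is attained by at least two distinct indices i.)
Roots: {-6, 3, 8}

Each tropical root is a break point of the lower envelope of the lines y = a_i + i · x (there are 4 lines, with slopes 0, 1, ..., 3). Only the lines that attain the minimum somewhere contribute to roots; other lines are dominated. Here the surviving (envelope) indices are i = 3, i = 2, i = 1, i = 0.
Intersections between consecutive envelope lines give the roots: for adjacent envelope indices i < j the intersection is x = (a_i − a_j) / (j − i). Reading off the sorted break points: {-6, 3, 8}.
Verification: at each break x_0, at least two indices attain the minimum of min_i(a_i + i · x_0).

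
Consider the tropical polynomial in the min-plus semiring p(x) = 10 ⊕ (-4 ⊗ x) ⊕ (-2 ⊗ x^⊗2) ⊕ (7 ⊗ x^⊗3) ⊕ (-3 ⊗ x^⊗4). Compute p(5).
p(5) = 1

A tropical monomial a ⊗ x^⊗i evaluates to a + i · x. Evaluating each term at x = 5:
  Term 0 contributes 10 + 0 · 5 = 10
  Term 1 contributes -4 + 1 · 5 = 1
  Term 2 contributes -2 + 2 · 5 = 8
  Term 3 contributes 7 + 3 · 5 = 22
  Term 4 contributes -3 + 4 · 5 = 17
p(5) = ⊕ of these = min[10, 1, 8, 22, 17] = 1.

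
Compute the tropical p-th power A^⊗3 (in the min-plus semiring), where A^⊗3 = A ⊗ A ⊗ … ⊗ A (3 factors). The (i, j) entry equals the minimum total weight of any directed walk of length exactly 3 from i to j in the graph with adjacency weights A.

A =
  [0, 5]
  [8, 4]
A^⊗3 =
  [0, 5]
  [8, 12]

Each entry (A^⊗3)_ij equals the minimum over all length-3 walks i = v_0 → v_1 → … → v_3 = j of Σ_t A[v_t][v_{t+1}]. For example, for (i, j) = (0, 1) we minimise over 4 possible intermediate vertex sequences; the minimum is 5, attained along the walk 0 → 0 → 0 → 1.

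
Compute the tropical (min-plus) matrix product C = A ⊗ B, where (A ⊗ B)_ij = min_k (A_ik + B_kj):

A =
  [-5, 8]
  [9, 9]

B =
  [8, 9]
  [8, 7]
A ⊗ B =
  [3, 4]
  [17, 16]

Apply the min-plus product entry-by-entry:
  C[0][0] = min over k of (A[0][0] + B[0][0] = -5 + 8 = 3, A[0][1] + B[1][0] = 8 + 8 = 16) = 3 (attained at k = 0)
  C[0][1] = min over k of (A[0][0] + B[0][1] = -5 + 9 = 4, A[0][1] + B[1][1] = 8 + 7 = 15) = 4 (attained at k = 0)
  C[1][0] = min over k of (A[1][0] + B[0][0] = 9 + 8 = 17, A[1][1] + B[1][0] = 9 + 8 = 17) = 17 (attained at k = 0)
  C[1][1] = min over k of (A[1][0] + B[0][1] = 9 + 9 = 18, A[1][1] + B[1][1] = 9 + 7 = 16) = 16 (attained at k = 1)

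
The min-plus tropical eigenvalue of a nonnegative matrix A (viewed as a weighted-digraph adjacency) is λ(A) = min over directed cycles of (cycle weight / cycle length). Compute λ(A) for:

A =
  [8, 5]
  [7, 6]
λ(A) = 6

Enumerate directed cycles and compute their means (weight / length). Sample:
  cycle 0 → 0: weight = 8, length = 1, mean = 8/1 ≈ 8.000
  cycle 1 → 1: weight = 6, length = 1, mean = 6/1 ≈ 6.000
  cycle 0 → 1 → 0: weight = 12, length = 2, mean = 12/2 ≈ 6.000
  cycle 1 → 0 → 1: weight = 12, length = 2, mean = 12/2 ≈ 6.000
Minimum mean = 6.000, attained e.g. along the cycle 1 → 1 with weight 6 and length 1. So λ(A) = 6/1 = 6.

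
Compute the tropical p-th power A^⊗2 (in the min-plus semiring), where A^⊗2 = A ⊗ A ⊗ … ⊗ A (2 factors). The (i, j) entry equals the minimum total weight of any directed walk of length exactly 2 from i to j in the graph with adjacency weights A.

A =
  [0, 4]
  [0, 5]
A^⊗2 =
  [0, 4]
  [0, 4]

Each entry (A^⊗2)_ij equals the minimum over all length-2 walks i = v_0 → v_1 → … → v_2 = j of Σ_t A[v_t][v_{t+1}]. For example, for (i, j) = (0, 1) we minimise over 2 possible intermediate vertex sequences; the minimum is 4, attained along the walk 0 → 0 → 1.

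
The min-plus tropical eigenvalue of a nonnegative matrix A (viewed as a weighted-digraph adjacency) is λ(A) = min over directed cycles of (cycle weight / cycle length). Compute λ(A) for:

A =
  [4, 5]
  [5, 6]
λ(A) = 4

Enumerate directed cycles and compute their means (weight / length). Sample:
  cycle 0 → 0: weight = 4, length = 1, mean = 4/1 ≈ 4.000
  cycle 1 → 1: weight = 6, length = 1, mean = 6/1 ≈ 6.000
  cycle 0 → 1 → 0: weight = 10, length = 2, mean = 10/2 ≈ 5.000
  cycle 1 → 0 → 1: weight = 10, length = 2, mean = 10/2 ≈ 5.000
Minimum mean = 4.000, attained e.g. along the cycle 0 → 0 with weight 4 and length 1. So λ(A) = 4/1 = 4.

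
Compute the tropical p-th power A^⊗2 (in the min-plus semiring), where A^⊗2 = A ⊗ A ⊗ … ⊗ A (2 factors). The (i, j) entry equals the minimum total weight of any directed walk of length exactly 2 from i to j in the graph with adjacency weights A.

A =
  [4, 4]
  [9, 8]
A^⊗2 =
  [8, 8]
  [13, 13]

Each entry (A^⊗2)_ij equals the minimum over all length-2 walks i = v_0 → v_1 → … → v_2 = j of Σ_t A[v_t][v_{t+1}]. For example, for (i, j) = (0, 1) we minimise over 2 possible intermediate vertex sequences; the minimum is 8, attained along the walk 0 → 0 → 1.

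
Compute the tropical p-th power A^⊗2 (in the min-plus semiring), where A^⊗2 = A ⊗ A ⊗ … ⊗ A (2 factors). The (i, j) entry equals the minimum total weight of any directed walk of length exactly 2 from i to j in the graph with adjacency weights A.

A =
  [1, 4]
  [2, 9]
A^⊗2 =
  [2, 5]
  [3, 6]

Each entry (A^⊗2)_ij equals the minimum over all length-2 walks i = v_0 → v_1 → … → v_2 = j of Σ_t A[v_t][v_{t+1}]. For example, for (i, j) = (0, 1) we minimise over 2 possible intermediate vertex sequences; the minimum is 5, attained along the walk 0 → 0 → 1.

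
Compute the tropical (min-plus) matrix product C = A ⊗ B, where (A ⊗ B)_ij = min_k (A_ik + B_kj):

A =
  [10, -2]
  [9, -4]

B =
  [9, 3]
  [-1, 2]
A ⊗ B =
  [-3, 0]
  [-5, -2]

Apply the min-plus product entry-by-entry:
  C[0][0] = min over k of (A[0][0] + B[0][0] = 10 + 9 = 19, A[0][1] + B[1][0] = -2 + -1 = -3) = -3 (attained at k = 1)
  C[0][1] = min over k of (A[0][0] + B[0][1] = 10 + 3 = 13, A[0][1] + B[1][1] = -2 + 2 = 0) = 0 (attained at k = 1)
  C[1][0] = min over k of (A[1][0] + B[0][0] = 9 + 9 = 18, A[1][1] + B[1][0] = -4 + -1 = -5) = -5 (attained at k = 1)
  C[1][1] = min over k of (A[1][0] + B[0][1] = 9 + 3 = 12, A[1][1] + B[1][1] = -4 + 2 = -2) = -2 (attained at k = 1)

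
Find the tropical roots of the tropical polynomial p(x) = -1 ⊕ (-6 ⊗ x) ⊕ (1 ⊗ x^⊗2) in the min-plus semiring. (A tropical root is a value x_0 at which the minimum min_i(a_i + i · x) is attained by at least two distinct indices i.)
Roots: {-7, 5}

Each tropical root is a break point of the lower envelope of the lines y = a_i + i · x (there are 3 lines, with slopes 0, 1, ..., 2). Only the lines that attain the minimum somewhere contribute to roots; other lines are dominated. Here the surviving (envelope) indices are i = 2, i = 1, i = 0.
Intersections between consecutive envelope lines give the roots: for adjacent envelope indices i < j the intersection is x = (a_i − a_j) / (j − i). Reading off the sorted break points: {-7, 5}.
Verification: at each break x_0, at least two indices attain the minimum of min_i(a_i + i · x_0).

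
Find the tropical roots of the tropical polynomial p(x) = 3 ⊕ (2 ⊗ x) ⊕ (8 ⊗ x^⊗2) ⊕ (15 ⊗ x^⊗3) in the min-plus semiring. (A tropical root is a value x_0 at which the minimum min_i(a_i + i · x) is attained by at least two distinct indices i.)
Roots: {-7, -6, 1}

Each tropical root is a break point of the lower envelope of the lines y = a_i + i · x (there are 4 lines, with slopes 0, 1, ..., 3). Only the lines that attain the minimum somewhere contribute to roots; other lines are dominated. Here the surviving (envelope) indices are i = 3, i = 2, i = 1, i = 0.
Intersections between consecutive envelope lines give the roots: for adjacent envelope indices i < j the intersection is x = (a_i − a_j) / (j − i). Reading off the sorted break points: {-7, -6, 1}.
Verification: at each break x_0, at least two indices attain the minimum of min_i(a_i + i · x_0).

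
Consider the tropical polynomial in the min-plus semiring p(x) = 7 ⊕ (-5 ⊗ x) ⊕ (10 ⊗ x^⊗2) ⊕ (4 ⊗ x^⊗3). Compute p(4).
p(4) = -1

A tropical monomial a ⊗ x^⊗i evaluates to a + i · x. Evaluating each term at x = 4:
  Term 0 contributes 7 + 0 · 4 = 7
  Term 1 contributes -5 + 1 · 4 = -1
  Term 2 contributes 10 + 2 · 4 = 18
  Term 3 contributes 4 + 3 · 4 = 16
p(4) = ⊕ of these = min[7, -1, 18, 16] = -1.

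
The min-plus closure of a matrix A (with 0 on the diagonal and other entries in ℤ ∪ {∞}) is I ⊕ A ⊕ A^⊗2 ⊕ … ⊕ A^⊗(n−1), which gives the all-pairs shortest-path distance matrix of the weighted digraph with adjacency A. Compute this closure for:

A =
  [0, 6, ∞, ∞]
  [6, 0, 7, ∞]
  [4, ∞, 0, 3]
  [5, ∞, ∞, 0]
Closure =
  [0, 6, 13, 16]
  [6, 0, 7, 10]
  [4, 10, 0, 3]
  [5, 11, 18, 0]

This is the Floyd-Warshall all-pairs shortest-path computation. For each intermediate vertex k = 0, 1, …, 3, update dist[i][j] ← min(dist[i][j], dist[i][k] + dist[k][j]). The final matrix gives, for each (i, j), the minimum total weight of any directed path from i to j (possibly empty when i = j).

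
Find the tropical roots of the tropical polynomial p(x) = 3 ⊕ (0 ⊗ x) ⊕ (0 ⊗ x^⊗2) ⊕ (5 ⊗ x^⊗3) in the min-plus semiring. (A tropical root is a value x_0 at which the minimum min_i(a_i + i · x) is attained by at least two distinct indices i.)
Roots: {-5, 0, 3}

Each tropical root is a break point of the lower envelope of the lines y = a_i + i · x (there are 4 lines, with slopes 0, 1, ..., 3). Only the lines that attain the minimum somewhere contribute to roots; other lines are dominated. Here the surviving (envelope) indices are i = 3, i = 2, i = 1, i = 0.
Intersections between consecutive envelope lines give the roots: for adjacent envelope indices i < j the intersection is x = (a_i − a_j) / (j − i). Reading off the sorted break points: {-5, 0, 3}.
Verification: at each break x_0, at least two indices attain the minimum of min_i(a_i + i · x_0).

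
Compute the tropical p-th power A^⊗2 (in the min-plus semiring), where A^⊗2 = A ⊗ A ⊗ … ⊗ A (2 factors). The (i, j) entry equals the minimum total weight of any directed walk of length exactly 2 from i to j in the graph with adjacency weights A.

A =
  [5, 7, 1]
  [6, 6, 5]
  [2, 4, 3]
A^⊗2 =
  [3, 5, 4]
  [7, 9, 7]
  [5, 7, 3]

Each entry (A^⊗2)_ij equals the minimum over all length-2 walks i = v_0 → v_1 → … → v_2 = j of Σ_t A[v_t][v_{t+1}]. For example, for (i, j) = (0, 2) we minimise over 3 possible intermediate vertex sequences; the minimum is 4, attained along the walk 0 → 2 → 2.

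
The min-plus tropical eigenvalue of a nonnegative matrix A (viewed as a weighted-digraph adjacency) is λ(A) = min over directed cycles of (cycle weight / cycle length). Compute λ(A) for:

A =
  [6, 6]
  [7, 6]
λ(A) = 6

Enumerate directed cycles and compute their means (weight / length). Sample:
  cycle 0 → 0: weight = 6, length = 1, mean = 6/1 ≈ 6.000
  cycle 1 → 1: weight = 6, length = 1, mean = 6/1 ≈ 6.000
  cycle 0 → 1 → 0: weight = 13, length = 2, mean = 13/2 ≈ 6.500
  cycle 1 → 0 → 1: weight = 13, length = 2, mean = 13/2 ≈ 6.500
Minimum mean = 6.000, attained e.g. along the cycle 0 → 0 with weight 6 and length 1. So λ(A) = 6/1 = 6.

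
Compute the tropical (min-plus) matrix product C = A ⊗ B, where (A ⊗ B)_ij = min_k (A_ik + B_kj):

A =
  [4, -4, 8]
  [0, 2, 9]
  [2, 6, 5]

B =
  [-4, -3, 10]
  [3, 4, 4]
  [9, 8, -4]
A ⊗ B =
  [-1, 0, 0]
  [-4, -3, 5]
  [-2, -1, 1]

Apply the min-plus product entry-by-entry:
  C[0][0] = min over k of (A[0][0] + B[0][0] = 4 + -4 = 0, A[0][1] + B[1][0] = -4 + 3 = -1, A[0][2] + B[2][0] = 8 + 9 = 17) = -1 (attained at k = 1)
  C[0][1] = min over k of (A[0][0] + B[0][1] = 4 + -3 = 1, A[0][1] + B[1][1] = -4 + 4 = 0, A[0][2] + B[2][1] = 8 + 8 = 16) = 0 (attained at k = 1)
  C[0][2] = min over k of (A[0][0] + B[0][2] = 4 + 10 = 14, A[0][1] + B[1][2] = -4 + 4 = 0, A[0][2] + B[2][2] = 8 + -4 = 4) = 0 (attained at k = 1)
  C[1][0] = min over k of (A[1][0] + B[0][0] = 0 + -4 = -4, A[1][1] + B[1][0] = 2 + 3 = 5, A[1][2] + B[2][0] = 9 + 9 = 18) = -4 (attained at k = 0)
  C[1][1] = min over k of (A[1][0] + B[0][1] = 0 + -3 = -3, A[1][1] + B[1][1] = 2 + 4 = 6, A[1][2] + B[2][1] = 9 + 8 = 17) = -3 (attained at k = 0)
  C[1][2] = min over k of (A[1][0] + B[0][2] = 0 + 10 = 10, A[1][1] + B[1][2] = 2 + 4 = 6, A[1][2] + B[2][2] = 9 + -4 = 5) = 5 (attained at k = 2)
  C[2][0] = min over k of (A[2][0] + B[0][0] = 2 + -4 = -2, A[2][1] + B[1][0] = 6 + 3 = 9, A[2][2] + B[2][0] = 5 + 9 = 14) = -2 (attained at k = 0)
  C[2][1] = min over k of (A[2][0] + B[0][1] = 2 + -3 = -1, A[2][1] + B[1][1] = 6 + 4 = 10, A[2][2] + B[2][1] = 5 + 8 = 13) = -1 (attained at k = 0)
  C[2][2] = min over k of (A[2][0] + B[0][2] = 2 + 10 = 12, A[2][1] + B[1][2] = 6 + 4 = 10, A[2][2] + B[2][2] = 5 + -4 = 1) = 1 (attained at k = 2)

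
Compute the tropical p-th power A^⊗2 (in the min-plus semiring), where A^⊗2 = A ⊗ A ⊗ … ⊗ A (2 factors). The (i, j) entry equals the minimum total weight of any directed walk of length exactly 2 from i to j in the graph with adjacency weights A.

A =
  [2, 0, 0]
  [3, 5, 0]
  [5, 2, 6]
A^⊗2 =
  [3, 2, 0]
  [5, 2, 3]
  [5, 5, 2]

Each entry (A^⊗2)_ij equals the minimum over all length-2 walks i = v_0 → v_1 → … → v_2 = j of Σ_t A[v_t][v_{t+1}]. For example, for (i, j) = (0, 2) we minimise over 3 possible intermediate vertex sequences; the minimum is 0, attained along the walk 0 → 1 → 2.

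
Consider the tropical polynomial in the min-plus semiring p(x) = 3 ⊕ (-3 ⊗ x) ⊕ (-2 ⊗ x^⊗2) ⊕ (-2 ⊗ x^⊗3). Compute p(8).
p(8) = 3

A tropical monomial a ⊗ x^⊗i evaluates to a + i · x. Evaluating each term at x = 8:
  Term 0 contributes 3 + 0 · 8 = 3
  Term 1 contributes -3 + 1 · 8 = 5
  Term 2 contributes -2 + 2 · 8 = 14
  Term 3 contributes -2 + 3 · 8 = 22
p(8) = ⊕ of these = min[3, 5, 14, 22] = 3.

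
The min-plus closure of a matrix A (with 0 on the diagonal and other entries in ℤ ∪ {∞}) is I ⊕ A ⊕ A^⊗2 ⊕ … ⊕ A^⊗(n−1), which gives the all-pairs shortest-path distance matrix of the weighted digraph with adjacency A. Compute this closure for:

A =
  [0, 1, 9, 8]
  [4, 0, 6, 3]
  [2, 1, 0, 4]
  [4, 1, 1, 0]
Closure =
  [0, 1, 5, 4]
  [4, 0, 4, 3]
  [2, 1, 0, 4]
  [3, 1, 1, 0]

This is the Floyd-Warshall all-pairs shortest-path computation. For each intermediate vertex k = 0, 1, …, 3, update dist[i][j] ← min(dist[i][j], dist[i][k] + dist[k][j]). The final matrix gives, for each (i, j), the minimum total weight of any directed path from i to j (possibly empty when i = j).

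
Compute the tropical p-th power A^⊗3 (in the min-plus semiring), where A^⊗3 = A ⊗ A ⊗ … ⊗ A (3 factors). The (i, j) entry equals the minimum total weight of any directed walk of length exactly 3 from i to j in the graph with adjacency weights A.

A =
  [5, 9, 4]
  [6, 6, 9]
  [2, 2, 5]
A^⊗3 =
  [11, 11, 10]
  [12, 12, 15]
  [8, 8, 11]

Each entry (A^⊗3)_ij equals the minimum over all length-3 walks i = v_0 → v_1 → … → v_3 = j of Σ_t A[v_t][v_{t+1}]. For example, for (i, j) = (0, 2) we minimise over 9 possible intermediate vertex sequences; the minimum is 10, attained along the walk 0 → 2 → 0 → 2.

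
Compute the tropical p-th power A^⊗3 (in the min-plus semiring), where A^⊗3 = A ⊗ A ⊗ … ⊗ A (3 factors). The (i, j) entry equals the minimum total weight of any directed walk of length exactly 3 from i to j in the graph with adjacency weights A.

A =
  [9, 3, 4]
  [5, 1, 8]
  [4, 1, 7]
A^⊗3 =
  [9, 5, 12]
  [7, 3, 10]
  [7, 3, 10]

Each entry (A^⊗3)_ij equals the minimum over all length-3 walks i = v_0 → v_1 → … → v_3 = j of Σ_t A[v_t][v_{t+1}]. For example, for (i, j) = (0, 2) we minimise over 9 possible intermediate vertex sequences; the minimum is 12, attained along the walk 0 → 1 → 0 → 2.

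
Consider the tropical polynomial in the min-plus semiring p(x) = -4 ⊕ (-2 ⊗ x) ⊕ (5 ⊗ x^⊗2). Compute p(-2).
p(-2) = -4

A tropical monomial a ⊗ x^⊗i evaluates to a + i · x. Evaluating each term at x = -2:
  Term 0 contributes -4 + 0 · -2 = -4
  Term 1 contributes -2 + 1 · -2 = -4
  Term 2 contributes 5 + 2 · -2 = 1
p(-2) = ⊕ of these = min[-4, -4, 1] = -4.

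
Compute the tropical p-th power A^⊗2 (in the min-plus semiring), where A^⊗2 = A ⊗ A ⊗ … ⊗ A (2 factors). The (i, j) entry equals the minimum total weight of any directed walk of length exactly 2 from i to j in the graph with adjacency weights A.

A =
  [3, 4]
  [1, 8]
A^⊗2 =
  [5, 7]
  [4, 5]

Each entry (A^⊗2)_ij equals the minimum over all length-2 walks i = v_0 → v_1 → … → v_2 = j of Σ_t A[v_t][v_{t+1}]. For example, for (i, j) = (0, 1) we minimise over 2 possible intermediate vertex sequences; the minimum is 7, attained along the walk 0 → 0 → 1.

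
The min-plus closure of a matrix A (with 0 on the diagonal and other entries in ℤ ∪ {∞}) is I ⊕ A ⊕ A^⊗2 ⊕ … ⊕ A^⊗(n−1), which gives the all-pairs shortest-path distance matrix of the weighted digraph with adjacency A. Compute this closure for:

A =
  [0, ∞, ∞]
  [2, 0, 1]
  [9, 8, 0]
Closure =
  [0, ∞, ∞]
  [2, 0, 1]
  [9, 8, 0]

This is the Floyd-Warshall all-pairs shortest-path computation. For each intermediate vertex k = 0, 1, …, 2, update dist[i][j] ← min(dist[i][j], dist[i][k] + dist[k][j]). The final matrix gives, for each (i, j), the minimum total weight of any directed path from i to j (possibly empty when i = j).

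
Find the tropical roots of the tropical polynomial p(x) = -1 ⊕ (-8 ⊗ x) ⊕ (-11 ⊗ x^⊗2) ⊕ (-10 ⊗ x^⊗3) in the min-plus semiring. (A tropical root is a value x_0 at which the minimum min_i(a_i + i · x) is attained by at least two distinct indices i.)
Roots: {-1, 3, 7}

Each tropical root is a break point of the lower envelope of the lines y = a_i + i · x (there are 4 lines, with slopes 0, 1, ..., 3). Only the lines that attain the minimum somewhere contribute to roots; other lines are dominated. Here the surviving (envelope) indices are i = 3, i = 2, i = 1, i = 0.
Intersections between consecutive envelope lines give the roots: for adjacent envelope indices i < j the intersection is x = (a_i − a_j) / (j − i). Reading off the sorted break points: {-1, 3, 7}.
Verification: at each break x_0, at least two indices attain the minimum of min_i(a_i + i · x_0).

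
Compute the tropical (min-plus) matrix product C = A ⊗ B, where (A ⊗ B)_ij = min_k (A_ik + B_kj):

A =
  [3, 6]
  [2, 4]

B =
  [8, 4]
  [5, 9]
A ⊗ B =
  [11, 7]
  [9, 6]

Apply the min-plus product entry-by-entry:
  C[0][0] = min over k of (A[0][0] + B[0][0] = 3 + 8 = 11, A[0][1] + B[1][0] = 6 + 5 = 11) = 11 (attained at k = 0)
  C[0][1] = min over k of (A[0][0] + B[0][1] = 3 + 4 = 7, A[0][1] + B[1][1] = 6 + 9 = 15) = 7 (attained at k = 0)
  C[1][0] = min over k of (A[1][0] + B[0][0] = 2 + 8 = 10, A[1][1] + B[1][0] = 4 + 5 = 9) = 9 (attained at k = 1)
  C[1][1] = min over k of (A[1][0] + B[0][1] = 2 + 4 = 6, A[1][1] + B[1][1] = 4 + 9 = 13) = 6 (attained at k = 0)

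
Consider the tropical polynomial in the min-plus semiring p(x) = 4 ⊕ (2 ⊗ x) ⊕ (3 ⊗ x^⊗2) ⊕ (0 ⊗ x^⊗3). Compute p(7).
p(7) = 4

A tropical monomial a ⊗ x^⊗i evaluates to a + i · x. Evaluating each term at x = 7:
  Term 0 contributes 4 + 0 · 7 = 4
  Term 1 contributes 2 + 1 · 7 = 9
  Term 2 contributes 3 + 2 · 7 = 17
  Term 3 contributes 0 + 3 · 7 = 21
p(7) = ⊕ of these = min[4, 9, 17, 21] = 4.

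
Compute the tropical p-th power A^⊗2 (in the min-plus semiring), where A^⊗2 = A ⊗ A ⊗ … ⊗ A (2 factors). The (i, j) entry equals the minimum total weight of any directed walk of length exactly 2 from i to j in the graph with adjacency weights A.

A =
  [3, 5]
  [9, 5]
A^⊗2 =
  [6, 8]
  [12, 10]

Each entry (A^⊗2)_ij equals the minimum over all length-2 walks i = v_0 → v_1 → … → v_2 = j of Σ_t A[v_t][v_{t+1}]. For example, for (i, j) = (0, 1) we minimise over 2 possible intermediate vertex sequences; the minimum is 8, attained along the walk 0 → 0 → 1.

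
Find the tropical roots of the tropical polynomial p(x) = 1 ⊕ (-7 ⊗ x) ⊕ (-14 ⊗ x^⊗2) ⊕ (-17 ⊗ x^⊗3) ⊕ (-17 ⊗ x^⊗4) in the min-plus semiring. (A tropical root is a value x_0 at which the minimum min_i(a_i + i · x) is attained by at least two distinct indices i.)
Roots: {0, 3, 7, 8}

Each tropical root is a break point of the lower envelope of the lines y = a_i + i · x (there are 5 lines, with slopes 0, 1, ..., 4). Only the lines that attain the minimum somewhere contribute to roots; other lines are dominated. Here the surviving (envelope) indices are i = 4, i = 3, i = 2, i = 1, i = 0.
Intersections between consecutive envelope lines give the roots: for adjacent envelope indices i < j the intersection is x = (a_i − a_j) / (j − i). Reading off the sorted break points: {0, 3, 7, 8}.
Verification: at each break x_0, at least two indices attain the minimum of min_i(a_i + i · x_0).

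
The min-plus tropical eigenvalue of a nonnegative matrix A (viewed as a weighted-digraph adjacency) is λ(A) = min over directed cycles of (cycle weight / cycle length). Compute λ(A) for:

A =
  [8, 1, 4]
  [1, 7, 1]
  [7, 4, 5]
λ(A) = 1

Enumerate directed cycles and compute their means (weight / length). Sample:
  cycle 0 → 0: weight = 8, length = 1, mean = 8/1 ≈ 8.000
  cycle 1 → 1: weight = 7, length = 1, mean = 7/1 ≈ 7.000
  cycle 2 → 2: weight = 5, length = 1, mean = 5/1 ≈ 5.000
  cycle 0 → 1 → 0: weight = 2, length = 2, mean = 2/2 ≈ 1.000
  cycle 0 → 2 → 0: weight = 11, length = 2, mean = 11/2 ≈ 5.500
  cycle 1 → 0 → 1: weight = 2, length = 2, mean = 2/2 ≈ 1.000
Minimum mean = 1.000, attained e.g. along the cycle 0 → 1 → 0 with weight 2 and length 2. So λ(A) = 2/2 = 1.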